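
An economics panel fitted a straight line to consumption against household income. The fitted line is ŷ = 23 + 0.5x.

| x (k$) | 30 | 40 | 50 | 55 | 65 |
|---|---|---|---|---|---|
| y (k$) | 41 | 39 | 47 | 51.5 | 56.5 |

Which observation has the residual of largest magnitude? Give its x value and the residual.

x=30: ŷ = 23 + 0.5·30 = 38; e = 41 − 38 = 3
x=40: ŷ = 23 + 0.5·40 = 43; e = 39 − 43 = -4
x=50: ŷ = 23 + 0.5·50 = 48; e = 47 − 48 = -1
x=55: ŷ = 23 + 0.5·55 = 50.5; e = 51.5 − 50.5 = 1
x=65: ŷ = 23 + 0.5·65 = 55.5; e = 56.5 − 55.5 = 1
Largest |e| is 4 at x = 40, residual -4.

x = 40, e = -4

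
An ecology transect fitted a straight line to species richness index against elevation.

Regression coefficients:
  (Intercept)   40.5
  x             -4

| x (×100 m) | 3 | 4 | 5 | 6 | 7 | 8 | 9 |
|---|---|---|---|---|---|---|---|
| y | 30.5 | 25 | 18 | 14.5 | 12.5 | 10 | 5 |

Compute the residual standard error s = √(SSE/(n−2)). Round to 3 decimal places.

s = 1.844

x=3: ŷ = 40.5 − 4·3 = 28.5; r = 30.5 − 28.5 = 2
x=4: ŷ = 40.5 − 4·4 = 24.5; r = 25 − 24.5 = 0.5
x=5: ŷ = 40.5 − 4·5 = 20.5; r = 18 − 20.5 = -2.5
x=6: ŷ = 40.5 − 4·6 = 16.5; r = 14.5 − 16.5 = -2
x=7: ŷ = 40.5 − 4·7 = 12.5; r = 12.5 − 12.5 = 0
x=8: ŷ = 40.5 − 4·8 = 8.5; r = 10 − 8.5 = 1.5
x=9: ŷ = 40.5 − 4·9 = 4.5; r = 5 − 4.5 = 0.5
SSE = 4 + 0.25 + 6.25 + 4 + 0 + 2.25 + 0.25 = 17
s = √(17/5) = √3.4 ≈ 1.844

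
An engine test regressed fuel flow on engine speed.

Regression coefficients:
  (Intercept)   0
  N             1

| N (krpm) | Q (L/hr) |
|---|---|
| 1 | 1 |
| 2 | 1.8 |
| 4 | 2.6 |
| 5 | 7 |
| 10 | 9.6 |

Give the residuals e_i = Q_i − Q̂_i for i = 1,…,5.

0, -0.2, -1.4, 2, -0.4

N=1: Q̂ = 1 = 1; e = 1 − 1 = 0
N=2: Q̂ = 2 = 2; e = 1.8 − 2 = -0.2
N=4: Q̂ = 4 = 4; e = 2.6 − 4 = -1.4
N=5: Q̂ = 5 = 5; e = 7 − 5 = 2
N=10: Q̂ = 10 = 10; e = 9.6 − 10 = -0.4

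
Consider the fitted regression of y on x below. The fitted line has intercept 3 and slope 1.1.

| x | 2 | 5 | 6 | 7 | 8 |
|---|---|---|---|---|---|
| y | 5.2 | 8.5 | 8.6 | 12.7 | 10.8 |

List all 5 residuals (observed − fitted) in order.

0, 0, -1, 2, -1

x=2: ŷ = 3 + 1.1·2 = 5.2; r = 5.2 − 5.2 = 0
x=5: ŷ = 3 + 1.1·5 = 8.5; r = 8.5 − 8.5 = 0
x=6: ŷ = 3 + 1.1·6 = 9.6; r = 8.6 − 9.6 = -1
x=7: ŷ = 3 + 1.1·7 = 10.7; r = 12.7 − 10.7 = 2
x=8: ŷ = 3 + 1.1·8 = 11.8; r = 10.8 − 11.8 = -1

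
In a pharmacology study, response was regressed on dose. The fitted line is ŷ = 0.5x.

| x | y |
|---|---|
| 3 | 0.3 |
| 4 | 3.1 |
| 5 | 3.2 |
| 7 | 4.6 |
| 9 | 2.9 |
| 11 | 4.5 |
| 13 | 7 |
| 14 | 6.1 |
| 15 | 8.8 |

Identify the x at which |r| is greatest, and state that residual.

x = 9, r = -1.6

x=3: ŷ = 0.5·3 = 1.5; r = 0.3 − 1.5 = -1.2
x=4: ŷ = 0.5·4 = 2; r = 3.1 − 2 = 1.1
x=5: ŷ = 0.5·5 = 2.5; r = 3.2 − 2.5 = 0.7
x=7: ŷ = 0.5·7 = 3.5; r = 4.6 − 3.5 = 1.1
x=9: ŷ = 0.5·9 = 4.5; r = 2.9 − 4.5 = -1.6
x=11: ŷ = 0.5·11 = 5.5; r = 4.5 − 5.5 = -1
x=13: ŷ = 0.5·13 = 6.5; r = 7 − 6.5 = 0.5
x=14: ŷ = 0.5·14 = 7; r = 6.1 − 7 = -0.9
x=15: ŷ = 0.5·15 = 7.5; r = 8.8 − 7.5 = 1.3
Largest |r| is 1.6 at x = 9, residual -1.6.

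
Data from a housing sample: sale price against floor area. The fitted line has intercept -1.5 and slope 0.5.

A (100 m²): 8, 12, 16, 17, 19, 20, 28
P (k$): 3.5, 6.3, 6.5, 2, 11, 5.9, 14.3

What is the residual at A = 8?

P̂ = -1.5 + 0.5·8 = 2.5
e = 3.5 − 2.5 = 1

e = 1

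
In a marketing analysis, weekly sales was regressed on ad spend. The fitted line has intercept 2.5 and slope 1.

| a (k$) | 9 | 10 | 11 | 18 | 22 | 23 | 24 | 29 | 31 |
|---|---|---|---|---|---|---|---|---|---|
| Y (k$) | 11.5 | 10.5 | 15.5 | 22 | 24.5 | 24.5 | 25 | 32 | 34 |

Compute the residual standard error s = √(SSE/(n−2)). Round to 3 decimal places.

a=9: Ŷ = 2.5 + 9 = 11.5; r = 11.5 − 11.5 = 0
a=10: Ŷ = 2.5 + 10 = 12.5; r = 10.5 − 12.5 = -2
a=11: Ŷ = 2.5 + 11 = 13.5; r = 15.5 − 13.5 = 2
a=18: Ŷ = 2.5 + 18 = 20.5; r = 22 − 20.5 = 1.5
a=22: Ŷ = 2.5 + 22 = 24.5; r = 24.5 − 24.5 = 0
a=23: Ŷ = 2.5 + 23 = 25.5; r = 24.5 − 25.5 = -1
a=24: Ŷ = 2.5 + 24 = 26.5; r = 25 − 26.5 = -1.5
a=29: Ŷ = 2.5 + 29 = 31.5; r = 32 − 31.5 = 0.5
a=31: Ŷ = 2.5 + 31 = 33.5; r = 34 − 33.5 = 0.5
SSE = 0 + 4 + 4 + 2.25 + 0 + 1 + 2.25 + 0.25 + 0.25 = 14
s = √(14/7) = √2 ≈ 1.414

s = 1.414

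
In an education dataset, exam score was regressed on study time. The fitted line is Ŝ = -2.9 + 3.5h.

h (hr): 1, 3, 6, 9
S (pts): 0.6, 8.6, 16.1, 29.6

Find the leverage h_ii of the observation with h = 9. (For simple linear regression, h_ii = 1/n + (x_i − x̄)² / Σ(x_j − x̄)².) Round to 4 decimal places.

h = 0.7415

h̄ = (1 + 3 + 6 + 9)/4 = 4.75
Σ(h − h̄)² = 14.0625 + 3.0625 + 1.5625 + 18.0625 = 36.75
h = 1/4 + (4.25)²/36.75 = 0.25 + 0.491497 = 0.7415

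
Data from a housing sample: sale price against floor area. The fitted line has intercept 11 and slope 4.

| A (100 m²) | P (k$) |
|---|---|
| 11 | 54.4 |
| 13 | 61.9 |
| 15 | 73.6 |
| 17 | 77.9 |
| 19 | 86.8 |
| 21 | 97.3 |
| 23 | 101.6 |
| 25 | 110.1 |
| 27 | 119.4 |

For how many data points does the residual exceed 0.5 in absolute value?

A=11: P̂ = 11 + 4·11 = 55; e = 54.4 − 55 = -0.6
A=13: P̂ = 11 + 4·13 = 63; e = 61.9 − 63 = -1.1
A=15: P̂ = 11 + 4·15 = 71; e = 73.6 − 71 = 2.6
A=17: P̂ = 11 + 4·17 = 79; e = 77.9 − 79 = -1.1
A=19: P̂ = 11 + 4·19 = 87; e = 86.8 − 87 = -0.2
A=21: P̂ = 11 + 4·21 = 95; e = 97.3 − 95 = 2.3
A=23: P̂ = 11 + 4·23 = 103; e = 101.6 − 103 = -1.4
A=25: P̂ = 11 + 4·25 = 111; e = 110.1 − 111 = -0.9
A=27: P̂ = 11 + 4·27 = 119; e = 119.4 − 119 = 0.4
|e| > 0.5: A=11 (|e|=0.6), A=13 (|e|=1.1), A=15 (|e|=2.6), A=17 (|e|=1.1), A=21 (|e|=2.3), A=23 (|e|=1.4), A=25 (|e|=0.9) → 7

7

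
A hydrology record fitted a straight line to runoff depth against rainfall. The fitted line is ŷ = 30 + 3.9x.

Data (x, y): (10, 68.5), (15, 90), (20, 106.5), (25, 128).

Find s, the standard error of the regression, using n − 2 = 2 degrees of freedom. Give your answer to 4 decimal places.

x=10: ŷ = 30 + 3.9·10 = 69; e = 68.5 − 69 = -0.5
x=15: ŷ = 30 + 3.9·15 = 88.5; e = 90 − 88.5 = 1.5
x=20: ŷ = 30 + 3.9·20 = 108; e = 106.5 − 108 = -1.5
x=25: ŷ = 30 + 3.9·25 = 127.5; e = 128 − 127.5 = 0.5
SSE = 0.25 + 2.25 + 2.25 + 0.25 = 5
s = √(5/2) = √2.5 ≈ 1.5811

s = 1.5811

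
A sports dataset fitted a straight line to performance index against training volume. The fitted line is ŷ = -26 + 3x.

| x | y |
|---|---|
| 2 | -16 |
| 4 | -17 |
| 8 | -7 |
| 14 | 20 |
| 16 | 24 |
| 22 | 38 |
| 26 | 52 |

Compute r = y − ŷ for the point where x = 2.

ŷ = -26 + 3·2 = -20
r = -16 − (-20) = 4

r = 4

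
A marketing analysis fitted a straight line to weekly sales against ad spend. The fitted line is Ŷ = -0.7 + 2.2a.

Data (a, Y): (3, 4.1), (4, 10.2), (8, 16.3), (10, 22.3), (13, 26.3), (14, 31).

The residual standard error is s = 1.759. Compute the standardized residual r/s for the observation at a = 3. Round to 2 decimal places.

-1.02

Ŷ = -0.7 + 2.2·3 = 5.9
r = 4.1 − 5.9 = -1.8
r/s = -1.8 / 1.759 = -1.02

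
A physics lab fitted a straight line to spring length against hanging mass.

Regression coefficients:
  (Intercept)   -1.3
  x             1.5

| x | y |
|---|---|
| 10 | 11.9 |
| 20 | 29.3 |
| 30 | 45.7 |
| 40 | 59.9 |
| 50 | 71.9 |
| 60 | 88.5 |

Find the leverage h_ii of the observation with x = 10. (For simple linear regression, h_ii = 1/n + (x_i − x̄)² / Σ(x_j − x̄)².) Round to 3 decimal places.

h = 0.524

x̄ = (10 + 20 + 30 + 40 + 50 + 60)/6 = 35
Σ(x − x̄)² = 625 + 225 + 25 + 25 + 225 + 625 = 1750
h = 1/6 + (-25)²/1750 = 0.166667 + 0.357143 = 0.524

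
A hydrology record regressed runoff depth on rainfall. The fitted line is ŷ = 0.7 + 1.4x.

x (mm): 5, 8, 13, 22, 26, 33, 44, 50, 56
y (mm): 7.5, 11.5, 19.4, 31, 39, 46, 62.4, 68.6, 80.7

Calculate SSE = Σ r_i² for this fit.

SSE = 12.1

x=5: ŷ = 0.7 + 1.4·5 = 7.7; r = 7.5 − 7.7 = -0.2
x=8: ŷ = 0.7 + 1.4·8 = 11.9; r = 11.5 − 11.9 = -0.4
x=13: ŷ = 0.7 + 1.4·13 = 18.9; r = 19.4 − 18.9 = 0.5
x=22: ŷ = 0.7 + 1.4·22 = 31.5; r = 31 − 31.5 = -0.5
x=26: ŷ = 0.7 + 1.4·26 = 37.1; r = 39 − 37.1 = 1.9
x=33: ŷ = 0.7 + 1.4·33 = 46.9; r = 46 − 46.9 = -0.9
x=44: ŷ = 0.7 + 1.4·44 = 62.3; r = 62.4 − 62.3 = 0.1
x=50: ŷ = 0.7 + 1.4·50 = 70.7; r = 68.6 − 70.7 = -2.1
x=56: ŷ = 0.7 + 1.4·56 = 79.1; r = 80.7 − 79.1 = 1.6
SSE = 0.04 + 0.16 + 0.25 + 0.25 + 3.61 + 0.81 + 0.01 + 4.41 + 2.56 = 12.1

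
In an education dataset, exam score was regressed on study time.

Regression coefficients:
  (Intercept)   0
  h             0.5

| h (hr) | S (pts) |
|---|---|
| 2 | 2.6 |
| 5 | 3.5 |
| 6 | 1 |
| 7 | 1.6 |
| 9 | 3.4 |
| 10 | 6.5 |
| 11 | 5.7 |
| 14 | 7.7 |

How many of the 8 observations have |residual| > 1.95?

h=2: Ŝ = 0.5·2 = 1; e = 2.6 − 1 = 1.6
h=5: Ŝ = 0.5·5 = 2.5; e = 3.5 − 2.5 = 1
h=6: Ŝ = 0.5·6 = 3; e = 1 − 3 = -2
h=7: Ŝ = 0.5·7 = 3.5; e = 1.6 − 3.5 = -1.9
h=9: Ŝ = 0.5·9 = 4.5; e = 3.4 − 4.5 = -1.1
h=10: Ŝ = 0.5·10 = 5; e = 6.5 − 5 = 1.5
h=11: Ŝ = 0.5·11 = 5.5; e = 5.7 − 5.5 = 0.2
h=14: Ŝ = 0.5·14 = 7; e = 7.7 − 7 = 0.7
|e| > 1.95: h=6 (|e|=2) → 1

1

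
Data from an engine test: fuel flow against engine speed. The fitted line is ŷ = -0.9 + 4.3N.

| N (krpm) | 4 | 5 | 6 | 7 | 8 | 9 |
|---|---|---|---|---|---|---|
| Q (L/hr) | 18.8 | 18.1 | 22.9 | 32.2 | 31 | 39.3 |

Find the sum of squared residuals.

N=4: ŷ = -0.9 + 4.3·4 = 16.3; r = 18.8 − 16.3 = 2.5
N=5: ŷ = -0.9 + 4.3·5 = 20.6; r = 18.1 − 20.6 = -2.5
N=6: ŷ = -0.9 + 4.3·6 = 24.9; r = 22.9 − 24.9 = -2
N=7: ŷ = -0.9 + 4.3·7 = 29.2; r = 32.2 − 29.2 = 3
N=8: ŷ = -0.9 + 4.3·8 = 33.5; r = 31 − 33.5 = -2.5
N=9: ŷ = -0.9 + 4.3·9 = 37.8; r = 39.3 − 37.8 = 1.5
SSE = 6.25 + 6.25 + 4 + 9 + 6.25 + 2.25 = 34

SSE = 34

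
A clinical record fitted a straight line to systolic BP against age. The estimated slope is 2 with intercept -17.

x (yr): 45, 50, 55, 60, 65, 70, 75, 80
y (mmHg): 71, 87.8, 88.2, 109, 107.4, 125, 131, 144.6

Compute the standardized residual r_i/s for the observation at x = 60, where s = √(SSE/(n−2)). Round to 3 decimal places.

x=45: ŷ = -17 + 2·45 = 73; r = 71 − 73 = -2
x=50: ŷ = -17 + 2·50 = 83; r = 87.8 − 83 = 4.8
x=55: ŷ = -17 + 2·55 = 93; r = 88.2 − 93 = -4.8
x=60: ŷ = -17 + 2·60 = 103; r = 109 − 103 = 6
x=65: ŷ = -17 + 2·65 = 113; r = 107.4 − 113 = -5.6
x=70: ŷ = -17 + 2·70 = 123; r = 125 − 123 = 2
x=75: ŷ = -17 + 2·75 = 133; r = 131 − 133 = -2
x=80: ŷ = -17 + 2·80 = 143; r = 144.6 − 143 = 1.6
SSE = 4 + 23.04 + 23.04 + 36 + 31.36 + 4 + 4 + 2.56 = 128
s = √(128/6) = 4.6188
r/s = 6 / 4.6188 = 1.299

1.299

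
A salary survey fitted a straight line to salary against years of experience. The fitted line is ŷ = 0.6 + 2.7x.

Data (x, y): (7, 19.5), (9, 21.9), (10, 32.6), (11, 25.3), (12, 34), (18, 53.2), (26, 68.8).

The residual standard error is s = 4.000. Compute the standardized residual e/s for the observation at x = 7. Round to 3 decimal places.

ŷ = 0.6 + 2.7·7 = 19.5
e = 19.5 − 19.5 = 0
e/s = 0 / 4.000 = 0.000

0.000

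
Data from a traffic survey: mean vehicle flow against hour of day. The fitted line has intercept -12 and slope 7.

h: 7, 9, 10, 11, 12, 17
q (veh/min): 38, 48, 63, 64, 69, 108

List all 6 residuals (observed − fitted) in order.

1, -3, 5, -1, -3, 1

h=7: ŷ = -12 + 7·7 = 37; r = 38 − 37 = 1
h=9: ŷ = -12 + 7·9 = 51; r = 48 − 51 = -3
h=10: ŷ = -12 + 7·10 = 58; r = 63 − 58 = 5
h=11: ŷ = -12 + 7·11 = 65; r = 64 − 65 = -1
h=12: ŷ = -12 + 7·12 = 72; r = 69 − 72 = -3
h=17: ŷ = -12 + 7·17 = 107; r = 108 − 107 = 1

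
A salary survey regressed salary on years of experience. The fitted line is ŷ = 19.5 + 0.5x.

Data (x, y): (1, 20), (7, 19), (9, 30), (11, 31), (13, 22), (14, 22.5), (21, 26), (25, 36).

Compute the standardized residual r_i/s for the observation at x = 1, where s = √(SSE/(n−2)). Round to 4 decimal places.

0.0000

x=1: ŷ = 19.5 + 0.5·1 = 20; r = 20 − 20 = 0
x=7: ŷ = 19.5 + 0.5·7 = 23; r = 19 − 23 = -4
x=9: ŷ = 19.5 + 0.5·9 = 24; r = 30 − 24 = 6
x=11: ŷ = 19.5 + 0.5·11 = 25; r = 31 − 25 = 6
x=13: ŷ = 19.5 + 0.5·13 = 26; r = 22 − 26 = -4
x=14: ŷ = 19.5 + 0.5·14 = 26.5; r = 22.5 − 26.5 = -4
x=21: ŷ = 19.5 + 0.5·21 = 30; r = 26 − 30 = -4
x=25: ŷ = 19.5 + 0.5·25 = 32; r = 36 − 32 = 4
SSE = 0 + 16 + 36 + 36 + 16 + 16 + 16 + 16 = 152
s = √(152/6) = 5.03322
r/s = 0 / 5.03322 = 0.0000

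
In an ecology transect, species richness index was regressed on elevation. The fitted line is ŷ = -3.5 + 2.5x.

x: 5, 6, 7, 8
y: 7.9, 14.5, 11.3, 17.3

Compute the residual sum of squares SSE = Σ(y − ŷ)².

x=5: ŷ = -3.5 + 2.5·5 = 9; r = 7.9 − 9 = -1.1
x=6: ŷ = -3.5 + 2.5·6 = 11.5; r = 14.5 − 11.5 = 3
x=7: ŷ = -3.5 + 2.5·7 = 14; r = 11.3 − 14 = -2.7
x=8: ŷ = -3.5 + 2.5·8 = 16.5; r = 17.3 − 16.5 = 0.8
SSE = 1.21 + 9 + 7.29 + 0.64 = 18.14

SSE = 18.14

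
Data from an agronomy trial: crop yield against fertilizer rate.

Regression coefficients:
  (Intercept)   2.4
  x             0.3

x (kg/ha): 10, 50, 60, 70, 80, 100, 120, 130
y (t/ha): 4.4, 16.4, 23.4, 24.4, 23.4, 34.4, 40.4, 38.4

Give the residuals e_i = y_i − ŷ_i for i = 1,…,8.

-1, -1, 3, 1, -3, 2, 2, -3

x=10: ŷ = 2.4 + 0.3·10 = 5.4; e = 4.4 − 5.4 = -1
x=50: ŷ = 2.4 + 0.3·50 = 17.4; e = 16.4 − 17.4 = -1
x=60: ŷ = 2.4 + 0.3·60 = 20.4; e = 23.4 − 20.4 = 3
x=70: ŷ = 2.4 + 0.3·70 = 23.4; e = 24.4 − 23.4 = 1
x=80: ŷ = 2.4 + 0.3·80 = 26.4; e = 23.4 − 26.4 = -3
x=100: ŷ = 2.4 + 0.3·100 = 32.4; e = 34.4 − 32.4 = 2
x=120: ŷ = 2.4 + 0.3·120 = 38.4; e = 40.4 − 38.4 = 2
x=130: ŷ = 2.4 + 0.3·130 = 41.4; e = 38.4 − 41.4 = -3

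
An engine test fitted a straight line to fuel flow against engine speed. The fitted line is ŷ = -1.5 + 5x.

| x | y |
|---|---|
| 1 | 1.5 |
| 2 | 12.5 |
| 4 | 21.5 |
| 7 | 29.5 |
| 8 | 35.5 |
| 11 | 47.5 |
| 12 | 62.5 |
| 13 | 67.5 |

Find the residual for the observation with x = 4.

e = 3

ŷ = -1.5 + 5·4 = 18.5
e = 21.5 − 18.5 = 3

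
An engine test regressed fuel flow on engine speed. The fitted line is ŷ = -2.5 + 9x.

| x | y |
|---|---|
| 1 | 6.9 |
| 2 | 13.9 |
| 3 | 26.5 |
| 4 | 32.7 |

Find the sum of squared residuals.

x=1: ŷ = -2.5 + 9·1 = 6.5; r = 6.9 − 6.5 = 0.4
x=2: ŷ = -2.5 + 9·2 = 15.5; r = 13.9 − 15.5 = -1.6
x=3: ŷ = -2.5 + 9·3 = 24.5; r = 26.5 − 24.5 = 2
x=4: ŷ = -2.5 + 9·4 = 33.5; r = 32.7 − 33.5 = -0.8
SSE = 0.16 + 2.56 + 4 + 0.64 = 7.36

SSE = 7.36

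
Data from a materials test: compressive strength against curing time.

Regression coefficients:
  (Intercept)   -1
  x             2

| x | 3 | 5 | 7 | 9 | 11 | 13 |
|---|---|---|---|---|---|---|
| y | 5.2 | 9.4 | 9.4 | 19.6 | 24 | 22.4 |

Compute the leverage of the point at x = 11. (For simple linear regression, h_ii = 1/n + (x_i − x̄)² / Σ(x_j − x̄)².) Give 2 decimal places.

h = 0.30

x̄ = (3 + 5 + 7 + 9 + 11 + 13)/6 = 8
Σ(x − x̄)² = 25 + 9 + 1 + 1 + 9 + 25 = 70
h = 1/6 + (3)²/70 = 0.166667 + 0.128571 = 0.30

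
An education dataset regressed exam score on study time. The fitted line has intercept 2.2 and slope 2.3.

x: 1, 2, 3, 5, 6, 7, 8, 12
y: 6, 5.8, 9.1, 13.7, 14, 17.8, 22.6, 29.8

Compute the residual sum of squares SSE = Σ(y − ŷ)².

SSE = 11.5

x=1: ŷ = 2.2 + 2.3·1 = 4.5; e = 6 − 4.5 = 1.5
x=2: ŷ = 2.2 + 2.3·2 = 6.8; e = 5.8 − 6.8 = -1
x=3: ŷ = 2.2 + 2.3·3 = 9.1; e = 9.1 − 9.1 = 0
x=5: ŷ = 2.2 + 2.3·5 = 13.7; e = 13.7 − 13.7 = 0
x=6: ŷ = 2.2 + 2.3·6 = 16; e = 14 − 16 = -2
x=7: ŷ = 2.2 + 2.3·7 = 18.3; e = 17.8 − 18.3 = -0.5
x=8: ŷ = 2.2 + 2.3·8 = 20.6; e = 22.6 − 20.6 = 2
x=12: ŷ = 2.2 + 2.3·12 = 29.8; e = 29.8 − 29.8 = 0
SSE = 2.25 + 1 + 0 + 0 + 4 + 0.25 + 4 + 0 = 11.5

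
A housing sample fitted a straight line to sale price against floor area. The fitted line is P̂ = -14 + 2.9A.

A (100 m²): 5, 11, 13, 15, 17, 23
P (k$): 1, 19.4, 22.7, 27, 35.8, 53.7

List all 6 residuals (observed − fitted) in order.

0.5, 1.5, -1, -2.5, 0.5, 1

A=5: P̂ = -14 + 2.9·5 = 0.5; r = 1 − 0.5 = 0.5
A=11: P̂ = -14 + 2.9·11 = 17.9; r = 19.4 − 17.9 = 1.5
A=13: P̂ = -14 + 2.9·13 = 23.7; r = 22.7 − 23.7 = -1
A=15: P̂ = -14 + 2.9·15 = 29.5; r = 27 − 29.5 = -2.5
A=17: P̂ = -14 + 2.9·17 = 35.3; r = 35.8 − 35.3 = 0.5
A=23: P̂ = -14 + 2.9·23 = 52.7; r = 53.7 − 52.7 = 1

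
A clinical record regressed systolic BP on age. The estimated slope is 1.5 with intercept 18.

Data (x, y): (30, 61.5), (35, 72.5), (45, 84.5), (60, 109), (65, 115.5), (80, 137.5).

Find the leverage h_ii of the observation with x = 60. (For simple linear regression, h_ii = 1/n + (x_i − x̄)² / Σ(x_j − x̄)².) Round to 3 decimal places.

h = 0.197

x̄ = (30 + 35 + 45 + 60 + 65 + 80)/6 = 52.5
Σ(x − x̄)² = 506.25 + 306.25 + 56.25 + 56.25 + 156.25 + 756.25 = 1837.5
h = 1/6 + (7.5)²/1837.5 = 0.166667 + 0.0306122 = 0.197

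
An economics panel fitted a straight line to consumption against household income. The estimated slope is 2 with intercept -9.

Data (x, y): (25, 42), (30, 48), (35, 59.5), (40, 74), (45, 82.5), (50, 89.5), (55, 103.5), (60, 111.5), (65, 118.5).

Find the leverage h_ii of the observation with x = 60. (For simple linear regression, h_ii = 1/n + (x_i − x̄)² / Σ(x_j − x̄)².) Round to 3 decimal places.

h = 0.261

x̄ = (25 + 30 + 35 + 40 + 45 + 50 + 55 + 60 + 65)/9 = 45
Σ(x − x̄)² = 400 + 225 + 100 + 25 + 0 + 25 + 100 + 225 + 400 = 1500
h = 1/9 + (15)²/1500 = 0.111111 + 0.15 = 0.261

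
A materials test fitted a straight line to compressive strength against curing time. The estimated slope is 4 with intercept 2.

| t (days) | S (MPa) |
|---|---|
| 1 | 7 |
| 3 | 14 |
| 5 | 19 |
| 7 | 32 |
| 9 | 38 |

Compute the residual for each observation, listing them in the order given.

1, 0, -3, 2, 0

t=1: ŷ = 2 + 4·1 = 6; e = 7 − 6 = 1
t=3: ŷ = 2 + 4·3 = 14; e = 14 − 14 = 0
t=5: ŷ = 2 + 4·5 = 22; e = 19 − 22 = -3
t=7: ŷ = 2 + 4·7 = 30; e = 32 − 30 = 2
t=9: ŷ = 2 + 4·9 = 38; e = 38 − 38 = 0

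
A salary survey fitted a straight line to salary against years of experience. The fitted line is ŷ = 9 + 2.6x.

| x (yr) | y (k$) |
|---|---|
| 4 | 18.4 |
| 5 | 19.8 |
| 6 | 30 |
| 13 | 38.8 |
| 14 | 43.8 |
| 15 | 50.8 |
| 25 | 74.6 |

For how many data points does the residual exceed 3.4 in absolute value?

2

x=4: ŷ = 9 + 2.6·4 = 19.4; r = 18.4 − 19.4 = -1
x=5: ŷ = 9 + 2.6·5 = 22; r = 19.8 − 22 = -2.2
x=6: ŷ = 9 + 2.6·6 = 24.6; r = 30 − 24.6 = 5.4
x=13: ŷ = 9 + 2.6·13 = 42.8; r = 38.8 − 42.8 = -4
x=14: ŷ = 9 + 2.6·14 = 45.4; r = 43.8 − 45.4 = -1.6
x=15: ŷ = 9 + 2.6·15 = 48; r = 50.8 − 48 = 2.8
x=25: ŷ = 9 + 2.6·25 = 74; r = 74.6 − 74 = 0.6
|r| > 3.4: x=6 (|r|=5.4), x=13 (|r|=4) → 2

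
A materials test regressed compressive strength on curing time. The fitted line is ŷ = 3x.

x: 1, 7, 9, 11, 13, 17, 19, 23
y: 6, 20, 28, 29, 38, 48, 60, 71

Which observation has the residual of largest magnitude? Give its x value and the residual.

x = 11, r = -4

x=1: ŷ = 3·1 = 3; r = 6 − 3 = 3
x=7: ŷ = 3·7 = 21; r = 20 − 21 = -1
x=9: ŷ = 3·9 = 27; r = 28 − 27 = 1
x=11: ŷ = 3·11 = 33; r = 29 − 33 = -4
x=13: ŷ = 3·13 = 39; r = 38 − 39 = -1
x=17: ŷ = 3·17 = 51; r = 48 − 51 = -3
x=19: ŷ = 3·19 = 57; r = 60 − 57 = 3
x=23: ŷ = 3·23 = 69; r = 71 − 69 = 2
Largest |r| is 4 at x = 11, residual -4.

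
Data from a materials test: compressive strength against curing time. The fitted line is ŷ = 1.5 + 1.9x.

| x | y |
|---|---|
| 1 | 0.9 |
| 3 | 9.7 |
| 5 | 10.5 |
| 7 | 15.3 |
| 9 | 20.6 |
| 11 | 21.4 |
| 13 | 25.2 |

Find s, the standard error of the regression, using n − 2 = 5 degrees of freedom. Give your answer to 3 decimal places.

s = 1.949

x=1: ŷ = 1.5 + 1.9·1 = 3.4; r = 0.9 − 3.4 = -2.5
x=3: ŷ = 1.5 + 1.9·3 = 7.2; r = 9.7 − 7.2 = 2.5
x=5: ŷ = 1.5 + 1.9·5 = 11; r = 10.5 − 11 = -0.5
x=7: ŷ = 1.5 + 1.9·7 = 14.8; r = 15.3 − 14.8 = 0.5
x=9: ŷ = 1.5 + 1.9·9 = 18.6; r = 20.6 − 18.6 = 2
x=11: ŷ = 1.5 + 1.9·11 = 22.4; r = 21.4 − 22.4 = -1
x=13: ŷ = 1.5 + 1.9·13 = 26.2; r = 25.2 − 26.2 = -1
SSE = 6.25 + 6.25 + 0.25 + 0.25 + 4 + 1 + 1 = 19
s = √(19/5) = √3.8 ≈ 1.949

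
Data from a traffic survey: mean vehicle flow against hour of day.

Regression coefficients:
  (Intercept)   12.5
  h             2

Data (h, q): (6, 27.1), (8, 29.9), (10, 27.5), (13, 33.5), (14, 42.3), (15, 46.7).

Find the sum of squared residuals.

h=6: q̂ = 12.5 + 2·6 = 24.5; e = 27.1 − 24.5 = 2.6
h=8: q̂ = 12.5 + 2·8 = 28.5; e = 29.9 − 28.5 = 1.4
h=10: q̂ = 12.5 + 2·10 = 32.5; e = 27.5 − 32.5 = -5
h=13: q̂ = 12.5 + 2·13 = 38.5; e = 33.5 − 38.5 = -5
h=14: q̂ = 12.5 + 2·14 = 40.5; e = 42.3 − 40.5 = 1.8
h=15: q̂ = 12.5 + 2·15 = 42.5; e = 46.7 − 42.5 = 4.2
SSE = 6.76 + 1.96 + 25 + 25 + 3.24 + 17.64 = 79.6

SSE = 79.6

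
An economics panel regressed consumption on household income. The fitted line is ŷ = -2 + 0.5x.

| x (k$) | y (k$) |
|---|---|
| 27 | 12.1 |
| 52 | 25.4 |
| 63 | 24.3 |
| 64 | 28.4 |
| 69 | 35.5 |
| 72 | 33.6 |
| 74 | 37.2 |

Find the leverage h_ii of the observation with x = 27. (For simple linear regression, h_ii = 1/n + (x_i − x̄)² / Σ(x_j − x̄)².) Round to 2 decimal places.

h = 0.83

x̄ = (27 + 52 + 63 + 64 + 69 + 72 + 74)/7 = 60.1429
Σ(x − x̄)² = 1098.45 + 66.3061 + 8.16327 + 14.8776 + 78.449 + 140.592 + 192.02 = 1598.86
h = 1/7 + (-33.1429)²/1598.86 = 0.142857 + 0.687021 = 0.83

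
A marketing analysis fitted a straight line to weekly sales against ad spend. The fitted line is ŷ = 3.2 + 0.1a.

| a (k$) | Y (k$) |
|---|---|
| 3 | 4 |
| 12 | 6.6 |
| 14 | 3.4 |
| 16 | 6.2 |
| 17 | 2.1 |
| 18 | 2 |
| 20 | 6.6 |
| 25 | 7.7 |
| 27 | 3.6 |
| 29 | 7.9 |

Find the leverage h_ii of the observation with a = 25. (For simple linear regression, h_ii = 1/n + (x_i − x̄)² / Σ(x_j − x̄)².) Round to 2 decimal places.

h = 0.19

ā = (3 + 12 + 14 + 16 + 17 + 18 + 20 + 25 + 27 + 29)/10 = 18.1
Σ(a − ā)² = 228.01 + 37.21 + 16.81 + 4.41 + 1.21 + 0.01 + 3.61 + 47.61 + 79.21 + 118.81 = 536.9
h = 1/10 + (6.9)²/536.9 = 0.1 + 0.0886757 = 0.19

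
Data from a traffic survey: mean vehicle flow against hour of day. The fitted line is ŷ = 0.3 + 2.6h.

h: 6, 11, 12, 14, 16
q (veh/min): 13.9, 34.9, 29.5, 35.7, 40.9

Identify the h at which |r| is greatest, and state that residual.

h = 11, r = 6

h=6: ŷ = 0.3 + 2.6·6 = 15.9; r = 13.9 − 15.9 = -2
h=11: ŷ = 0.3 + 2.6·11 = 28.9; r = 34.9 − 28.9 = 6
h=12: ŷ = 0.3 + 2.6·12 = 31.5; r = 29.5 − 31.5 = -2
h=14: ŷ = 0.3 + 2.6·14 = 36.7; r = 35.7 − 36.7 = -1
h=16: ŷ = 0.3 + 2.6·16 = 41.9; r = 40.9 − 41.9 = -1
Largest |r| is 6 at h = 11, residual 6.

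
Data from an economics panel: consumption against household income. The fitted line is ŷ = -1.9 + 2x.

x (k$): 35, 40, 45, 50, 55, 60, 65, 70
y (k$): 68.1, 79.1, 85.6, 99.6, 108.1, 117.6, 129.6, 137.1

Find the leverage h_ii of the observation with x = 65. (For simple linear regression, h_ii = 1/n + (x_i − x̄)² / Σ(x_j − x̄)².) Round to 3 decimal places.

x̄ = (35 + 40 + 45 + 50 + 55 + 60 + 65 + 70)/8 = 52.5
Σ(x − x̄)² = 306.25 + 156.25 + 56.25 + 6.25 + 6.25 + 56.25 + 156.25 + 306.25 = 1050
h = 1/8 + (12.5)²/1050 = 0.125 + 0.14881 = 0.274

h = 0.274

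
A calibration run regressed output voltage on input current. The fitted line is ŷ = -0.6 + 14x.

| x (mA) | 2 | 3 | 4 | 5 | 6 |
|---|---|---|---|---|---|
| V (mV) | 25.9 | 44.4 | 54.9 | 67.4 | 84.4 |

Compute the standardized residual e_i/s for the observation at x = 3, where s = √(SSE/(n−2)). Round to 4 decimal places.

x=2: ŷ = -0.6 + 14·2 = 27.4; e = 25.9 − 27.4 = -1.5
x=3: ŷ = -0.6 + 14·3 = 41.4; e = 44.4 − 41.4 = 3
x=4: ŷ = -0.6 + 14·4 = 55.4; e = 54.9 − 55.4 = -0.5
x=5: ŷ = -0.6 + 14·5 = 69.4; e = 67.4 − 69.4 = -2
x=6: ŷ = -0.6 + 14·6 = 83.4; e = 84.4 − 83.4 = 1
SSE = 2.25 + 9 + 0.25 + 4 + 1 = 16.5
s = √(16.5/3) = 2.34521
e/s = 3 / 2.34521 = 1.2792

1.2792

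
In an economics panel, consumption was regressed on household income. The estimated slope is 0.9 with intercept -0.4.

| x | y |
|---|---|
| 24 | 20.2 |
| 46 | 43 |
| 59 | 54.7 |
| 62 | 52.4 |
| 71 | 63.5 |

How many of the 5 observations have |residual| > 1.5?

x=24: ŷ = -0.4 + 0.9·24 = 21.2; e = 20.2 − 21.2 = -1
x=46: ŷ = -0.4 + 0.9·46 = 41; e = 43 − 41 = 2
x=59: ŷ = -0.4 + 0.9·59 = 52.7; e = 54.7 − 52.7 = 2
x=62: ŷ = -0.4 + 0.9·62 = 55.4; e = 52.4 − 55.4 = -3
x=71: ŷ = -0.4 + 0.9·71 = 63.5; e = 63.5 − 63.5 = 0
|e| > 1.5: x=46 (|e|=2), x=59 (|e|=2), x=62 (|e|=3) → 3

3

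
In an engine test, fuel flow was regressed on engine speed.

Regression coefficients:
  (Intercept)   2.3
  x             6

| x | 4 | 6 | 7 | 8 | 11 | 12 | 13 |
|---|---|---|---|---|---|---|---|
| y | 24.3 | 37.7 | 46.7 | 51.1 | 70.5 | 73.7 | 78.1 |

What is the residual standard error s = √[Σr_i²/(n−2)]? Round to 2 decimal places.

x=4: ŷ = 2.3 + 6·4 = 26.3; r = 24.3 − 26.3 = -2
x=6: ŷ = 2.3 + 6·6 = 38.3; r = 37.7 − 38.3 = -0.6
x=7: ŷ = 2.3 + 6·7 = 44.3; r = 46.7 − 44.3 = 2.4
x=8: ŷ = 2.3 + 6·8 = 50.3; r = 51.1 − 50.3 = 0.8
x=11: ŷ = 2.3 + 6·11 = 68.3; r = 70.5 − 68.3 = 2.2
x=12: ŷ = 2.3 + 6·12 = 74.3; r = 73.7 − 74.3 = -0.6
x=13: ŷ = 2.3 + 6·13 = 80.3; r = 78.1 − 80.3 = -2.2
SSE = 4 + 0.36 + 5.76 + 0.64 + 4.84 + 0.36 + 4.84 = 20.8
s = √(20.8/5) = √4.16 ≈ 2.04

s = 2.04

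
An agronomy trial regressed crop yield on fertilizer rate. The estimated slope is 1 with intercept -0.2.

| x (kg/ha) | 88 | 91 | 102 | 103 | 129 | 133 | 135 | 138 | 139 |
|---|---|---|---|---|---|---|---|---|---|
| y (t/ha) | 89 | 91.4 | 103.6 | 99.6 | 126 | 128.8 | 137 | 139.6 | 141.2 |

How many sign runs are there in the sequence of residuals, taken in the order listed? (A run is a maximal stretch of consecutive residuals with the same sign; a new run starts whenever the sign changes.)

3 runs

x=88: ŷ = -0.2 + 88 = 87.8; e = 89 − 87.8 = 1.2
x=91: ŷ = -0.2 + 91 = 90.8; e = 91.4 − 90.8 = 0.6
x=102: ŷ = -0.2 + 102 = 101.8; e = 103.6 − 101.8 = 1.8
x=103: ŷ = -0.2 + 103 = 102.8; e = 99.6 − 102.8 = -3.2
x=129: ŷ = -0.2 + 129 = 128.8; e = 126 − 128.8 = -2.8
x=133: ŷ = -0.2 + 133 = 132.8; e = 128.8 − 132.8 = -4
x=135: ŷ = -0.2 + 135 = 134.8; e = 137 − 134.8 = 2.2
x=138: ŷ = -0.2 + 138 = 137.8; e = 139.6 − 137.8 = 1.8
x=139: ŷ = -0.2 + 139 = 138.8; e = 141.2 − 138.8 = 2.4
Signs: + + + − − − + + +
Runs: +×3, −×3, +×3 → 3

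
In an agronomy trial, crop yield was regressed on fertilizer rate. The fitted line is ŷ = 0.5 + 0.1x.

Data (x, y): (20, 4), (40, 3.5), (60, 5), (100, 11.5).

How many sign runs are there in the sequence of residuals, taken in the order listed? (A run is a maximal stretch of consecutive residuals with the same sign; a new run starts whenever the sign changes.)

3 runs

x=20: ŷ = 0.5 + 0.1·20 = 2.5; e = 4 − 2.5 = 1.5
x=40: ŷ = 0.5 + 0.1·40 = 4.5; e = 3.5 − 4.5 = -1
x=60: ŷ = 0.5 + 0.1·60 = 6.5; e = 5 − 6.5 = -1.5
x=100: ŷ = 0.5 + 0.1·100 = 10.5; e = 11.5 − 10.5 = 1
Signs: + − − +
Runs: +×1, −×2, +×1 → 3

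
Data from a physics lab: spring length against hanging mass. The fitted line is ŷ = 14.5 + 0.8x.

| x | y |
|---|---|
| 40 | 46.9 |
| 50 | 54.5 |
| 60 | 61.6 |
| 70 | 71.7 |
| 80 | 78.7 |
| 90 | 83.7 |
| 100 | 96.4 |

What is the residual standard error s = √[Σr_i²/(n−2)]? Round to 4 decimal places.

s = 1.6673

x=40: ŷ = 14.5 + 0.8·40 = 46.5; r = 46.9 − 46.5 = 0.4
x=50: ŷ = 14.5 + 0.8·50 = 54.5; r = 54.5 − 54.5 = 0
x=60: ŷ = 14.5 + 0.8·60 = 62.5; r = 61.6 − 62.5 = -0.9
x=70: ŷ = 14.5 + 0.8·70 = 70.5; r = 71.7 − 70.5 = 1.2
x=80: ŷ = 14.5 + 0.8·80 = 78.5; r = 78.7 − 78.5 = 0.2
x=90: ŷ = 14.5 + 0.8·90 = 86.5; r = 83.7 − 86.5 = -2.8
x=100: ŷ = 14.5 + 0.8·100 = 94.5; r = 96.4 − 94.5 = 1.9
SSE = 0.16 + 0 + 0.81 + 1.44 + 0.04 + 7.84 + 3.61 = 13.9
s = √(13.9/5) = √2.78 ≈ 1.6673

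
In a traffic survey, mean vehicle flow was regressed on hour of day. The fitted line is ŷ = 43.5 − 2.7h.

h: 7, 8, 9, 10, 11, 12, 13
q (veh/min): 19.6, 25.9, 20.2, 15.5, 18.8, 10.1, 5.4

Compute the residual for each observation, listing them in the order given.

h=7: ŷ = 43.5 − 2.7·7 = 24.6; r = 19.6 − 24.6 = -5
h=8: ŷ = 43.5 − 2.7·8 = 21.9; r = 25.9 − 21.9 = 4
h=9: ŷ = 43.5 − 2.7·9 = 19.2; r = 20.2 − 19.2 = 1
h=10: ŷ = 43.5 − 2.7·10 = 16.5; r = 15.5 − 16.5 = -1
h=11: ŷ = 43.5 − 2.7·11 = 13.8; r = 18.8 − 13.8 = 5
h=12: ŷ = 43.5 − 2.7·12 = 11.1; r = 10.1 − 11.1 = -1
h=13: ŷ = 43.5 − 2.7·13 = 8.4; r = 5.4 − 8.4 = -3

-5, 4, 1, -1, 5, -1, -3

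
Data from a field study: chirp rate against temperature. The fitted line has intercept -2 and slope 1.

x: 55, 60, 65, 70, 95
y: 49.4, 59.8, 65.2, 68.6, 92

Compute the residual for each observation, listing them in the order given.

x=55: ŷ = -2 + 55 = 53; r = 49.4 − 53 = -3.6
x=60: ŷ = -2 + 60 = 58; r = 59.8 − 58 = 1.8
x=65: ŷ = -2 + 65 = 63; r = 65.2 − 63 = 2.2
x=70: ŷ = -2 + 70 = 68; r = 68.6 − 68 = 0.6
x=95: ŷ = -2 + 95 = 93; r = 92 − 93 = -1

-3.6, 1.8, 2.2, 0.6, -1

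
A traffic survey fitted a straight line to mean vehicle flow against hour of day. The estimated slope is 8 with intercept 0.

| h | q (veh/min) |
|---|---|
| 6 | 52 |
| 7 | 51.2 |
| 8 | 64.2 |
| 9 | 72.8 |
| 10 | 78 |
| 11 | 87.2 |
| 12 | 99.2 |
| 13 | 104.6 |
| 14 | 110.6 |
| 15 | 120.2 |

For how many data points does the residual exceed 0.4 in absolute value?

h=6: ŷ = 8·6 = 48; r = 52 − 48 = 4
h=7: ŷ = 8·7 = 56; r = 51.2 − 56 = -4.8
h=8: ŷ = 8·8 = 64; r = 64.2 − 64 = 0.2
h=9: ŷ = 8·9 = 72; r = 72.8 − 72 = 0.8
h=10: ŷ = 8·10 = 80; r = 78 − 80 = -2
h=11: ŷ = 8·11 = 88; r = 87.2 − 88 = -0.8
h=12: ŷ = 8·12 = 96; r = 99.2 − 96 = 3.2
h=13: ŷ = 8·13 = 104; r = 104.6 − 104 = 0.6
h=14: ŷ = 8·14 = 112; r = 110.6 − 112 = -1.4
h=15: ŷ = 8·15 = 120; r = 120.2 − 120 = 0.2
|r| > 0.4: h=6 (|r|=4), h=7 (|r|=4.8), h=9 (|r|=0.8), h=10 (|r|=2), h=11 (|r|=0.8), h=12 (|r|=3.2), h=13 (|r|=0.6), h=14 (|r|=1.4) → 8

8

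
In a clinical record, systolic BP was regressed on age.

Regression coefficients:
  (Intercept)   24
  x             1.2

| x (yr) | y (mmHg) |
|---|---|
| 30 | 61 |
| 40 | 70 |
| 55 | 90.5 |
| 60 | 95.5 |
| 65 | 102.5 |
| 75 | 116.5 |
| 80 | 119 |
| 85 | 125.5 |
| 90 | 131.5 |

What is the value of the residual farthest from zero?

x=30: ŷ = 24 + 1.2·30 = 60; e = 61 − 60 = 1
x=40: ŷ = 24 + 1.2·40 = 72; e = 70 − 72 = -2
x=55: ŷ = 24 + 1.2·55 = 90; e = 90.5 − 90 = 0.5
x=60: ŷ = 24 + 1.2·60 = 96; e = 95.5 − 96 = -0.5
x=65: ŷ = 24 + 1.2·65 = 102; e = 102.5 − 102 = 0.5
x=75: ŷ = 24 + 1.2·75 = 114; e = 116.5 − 114 = 2.5
x=80: ŷ = 24 + 1.2·80 = 120; e = 119 − 120 = -1
x=85: ŷ = 24 + 1.2·85 = 126; e = 125.5 − 126 = -0.5
x=90: ŷ = 24 + 1.2·90 = 132; e = 131.5 − 132 = -0.5
Largest |e| is 2.5 at x = 75, residual 2.5.

e = 2.5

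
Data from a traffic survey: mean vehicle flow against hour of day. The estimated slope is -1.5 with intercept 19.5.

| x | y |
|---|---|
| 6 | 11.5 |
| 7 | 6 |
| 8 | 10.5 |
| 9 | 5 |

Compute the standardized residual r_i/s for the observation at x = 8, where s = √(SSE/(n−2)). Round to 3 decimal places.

x=6: ŷ = 19.5 − 1.5·6 = 10.5; r = 11.5 − 10.5 = 1
x=7: ŷ = 19.5 − 1.5·7 = 9; r = 6 − 9 = -3
x=8: ŷ = 19.5 − 1.5·8 = 7.5; r = 10.5 − 7.5 = 3
x=9: ŷ = 19.5 − 1.5·9 = 6; r = 5 − 6 = -1
SSE = 1 + 9 + 9 + 1 = 20
s = √(20/2) = 3.16228
r/s = 3 / 3.16228 = 0.949

0.949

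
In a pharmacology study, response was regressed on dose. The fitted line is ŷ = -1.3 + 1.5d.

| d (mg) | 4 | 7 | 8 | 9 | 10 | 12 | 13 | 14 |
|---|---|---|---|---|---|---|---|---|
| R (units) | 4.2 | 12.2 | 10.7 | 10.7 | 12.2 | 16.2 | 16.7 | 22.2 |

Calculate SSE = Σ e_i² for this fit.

d=4: ŷ = -1.3 + 1.5·4 = 4.7; e = 4.2 − 4.7 = -0.5
d=7: ŷ = -1.3 + 1.5·7 = 9.2; e = 12.2 − 9.2 = 3
d=8: ŷ = -1.3 + 1.5·8 = 10.7; e = 10.7 − 10.7 = 0
d=9: ŷ = -1.3 + 1.5·9 = 12.2; e = 10.7 − 12.2 = -1.5
d=10: ŷ = -1.3 + 1.5·10 = 13.7; e = 12.2 − 13.7 = -1.5
d=12: ŷ = -1.3 + 1.5·12 = 16.7; e = 16.2 − 16.7 = -0.5
d=13: ŷ = -1.3 + 1.5·13 = 18.2; e = 16.7 − 18.2 = -1.5
d=14: ŷ = -1.3 + 1.5·14 = 19.7; e = 22.2 − 19.7 = 2.5
SSE = 0.25 + 9 + 0 + 2.25 + 2.25 + 0.25 + 2.25 + 6.25 = 22.5

SSE = 22.5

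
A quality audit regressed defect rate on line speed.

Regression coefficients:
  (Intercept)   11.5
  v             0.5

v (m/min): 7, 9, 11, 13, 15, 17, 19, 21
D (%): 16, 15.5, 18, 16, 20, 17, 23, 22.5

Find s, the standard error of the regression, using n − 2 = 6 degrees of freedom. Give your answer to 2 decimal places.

v=7: ŷ = 11.5 + 0.5·7 = 15; r = 16 − 15 = 1
v=9: ŷ = 11.5 + 0.5·9 = 16; r = 15.5 − 16 = -0.5
v=11: ŷ = 11.5 + 0.5·11 = 17; r = 18 − 17 = 1
v=13: ŷ = 11.5 + 0.5·13 = 18; r = 16 − 18 = -2
v=15: ŷ = 11.5 + 0.5·15 = 19; r = 20 − 19 = 1
v=17: ŷ = 11.5 + 0.5·17 = 20; r = 17 − 20 = -3
v=19: ŷ = 11.5 + 0.5·19 = 21; r = 23 − 21 = 2
v=21: ŷ = 11.5 + 0.5·21 = 22; r = 22.5 − 22 = 0.5
SSE = 1 + 0.25 + 1 + 4 + 1 + 9 + 4 + 0.25 = 20.5
s = √(20.5/6) = √3.41667 ≈ 1.85

s = 1.85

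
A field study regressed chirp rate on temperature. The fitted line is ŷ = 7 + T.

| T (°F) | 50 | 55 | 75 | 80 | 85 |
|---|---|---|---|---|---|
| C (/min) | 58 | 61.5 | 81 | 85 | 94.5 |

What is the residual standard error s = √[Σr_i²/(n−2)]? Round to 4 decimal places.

T=50: ŷ = 7 + 50 = 57; r = 58 − 57 = 1
T=55: ŷ = 7 + 55 = 62; r = 61.5 − 62 = -0.5
T=75: ŷ = 7 + 75 = 82; r = 81 − 82 = -1
T=80: ŷ = 7 + 80 = 87; r = 85 − 87 = -2
T=85: ŷ = 7 + 85 = 92; r = 94.5 − 92 = 2.5
SSE = 1 + 0.25 + 1 + 4 + 6.25 = 12.5
s = √(12.5/3) = √4.16667 ≈ 2.0412

s = 2.0412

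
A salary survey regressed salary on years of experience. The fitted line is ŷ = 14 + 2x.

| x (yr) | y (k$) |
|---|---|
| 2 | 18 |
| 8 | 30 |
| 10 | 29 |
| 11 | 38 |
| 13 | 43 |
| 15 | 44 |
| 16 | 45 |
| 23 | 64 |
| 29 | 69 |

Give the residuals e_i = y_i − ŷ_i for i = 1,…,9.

x=2: ŷ = 14 + 2·2 = 18; e = 18 − 18 = 0
x=8: ŷ = 14 + 2·8 = 30; e = 30 − 30 = 0
x=10: ŷ = 14 + 2·10 = 34; e = 29 − 34 = -5
x=11: ŷ = 14 + 2·11 = 36; e = 38 − 36 = 2
x=13: ŷ = 14 + 2·13 = 40; e = 43 − 40 = 3
x=15: ŷ = 14 + 2·15 = 44; e = 44 − 44 = 0
x=16: ŷ = 14 + 2·16 = 46; e = 45 − 46 = -1
x=23: ŷ = 14 + 2·23 = 60; e = 64 − 60 = 4
x=29: ŷ = 14 + 2·29 = 72; e = 69 − 72 = -3

0, 0, -5, 2, 3, 0, -1, 4, -3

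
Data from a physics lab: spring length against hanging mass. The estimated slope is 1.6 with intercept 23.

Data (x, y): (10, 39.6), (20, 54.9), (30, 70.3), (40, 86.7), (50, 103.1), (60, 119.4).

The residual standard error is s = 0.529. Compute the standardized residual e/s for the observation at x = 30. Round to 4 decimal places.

-1.3233

ŷ = 23 + 1.6·30 = 71
e = 70.3 − 71 = -0.7
e/s = -0.7 / 0.529 = -1.3233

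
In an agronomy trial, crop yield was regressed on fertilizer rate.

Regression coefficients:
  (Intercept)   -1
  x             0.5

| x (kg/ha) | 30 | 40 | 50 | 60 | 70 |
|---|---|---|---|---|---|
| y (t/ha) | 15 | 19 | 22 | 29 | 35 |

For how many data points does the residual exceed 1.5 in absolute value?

1

x=30: ŷ = -1 + 0.5·30 = 14; r = 15 − 14 = 1
x=40: ŷ = -1 + 0.5·40 = 19; r = 19 − 19 = 0
x=50: ŷ = -1 + 0.5·50 = 24; r = 22 − 24 = -2
x=60: ŷ = -1 + 0.5·60 = 29; r = 29 − 29 = 0
x=70: ŷ = -1 + 0.5·70 = 34; r = 35 − 34 = 1
|r| > 1.5: x=50 (|r|=2) → 1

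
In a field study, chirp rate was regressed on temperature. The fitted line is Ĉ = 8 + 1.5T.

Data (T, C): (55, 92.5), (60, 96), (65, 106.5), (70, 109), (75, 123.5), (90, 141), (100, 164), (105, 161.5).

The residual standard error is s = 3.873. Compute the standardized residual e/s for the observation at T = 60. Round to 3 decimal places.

Ĉ = 8 + 1.5·60 = 98
e = 96 − 98 = -2
e/s = -2 / 3.873 = -0.516

-0.516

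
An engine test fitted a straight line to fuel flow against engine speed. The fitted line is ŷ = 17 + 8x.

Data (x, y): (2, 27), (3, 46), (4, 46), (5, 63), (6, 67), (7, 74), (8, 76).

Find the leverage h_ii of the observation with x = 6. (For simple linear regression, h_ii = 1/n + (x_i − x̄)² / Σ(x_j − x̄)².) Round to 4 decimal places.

h = 0.1786

x̄ = (2 + 3 + 4 + 5 + 6 + 7 + 8)/7 = 5
Σ(x − x̄)² = 9 + 4 + 1 + 0 + 1 + 4 + 9 = 28
h = 1/7 + (1)²/28 = 0.142857 + 0.0357143 = 0.1786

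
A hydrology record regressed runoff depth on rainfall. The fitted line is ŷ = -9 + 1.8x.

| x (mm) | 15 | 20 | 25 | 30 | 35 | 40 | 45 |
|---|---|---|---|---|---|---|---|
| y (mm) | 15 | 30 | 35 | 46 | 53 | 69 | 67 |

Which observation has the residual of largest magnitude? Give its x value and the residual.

x = 40, e = 6

x=15: ŷ = -9 + 1.8·15 = 18; e = 15 − 18 = -3
x=20: ŷ = -9 + 1.8·20 = 27; e = 30 − 27 = 3
x=25: ŷ = -9 + 1.8·25 = 36; e = 35 − 36 = -1
x=30: ŷ = -9 + 1.8·30 = 45; e = 46 − 45 = 1
x=35: ŷ = -9 + 1.8·35 = 54; e = 53 − 54 = -1
x=40: ŷ = -9 + 1.8·40 = 63; e = 69 − 63 = 6
x=45: ŷ = -9 + 1.8·45 = 72; e = 67 − 72 = -5
Largest |e| is 6 at x = 40, residual 6.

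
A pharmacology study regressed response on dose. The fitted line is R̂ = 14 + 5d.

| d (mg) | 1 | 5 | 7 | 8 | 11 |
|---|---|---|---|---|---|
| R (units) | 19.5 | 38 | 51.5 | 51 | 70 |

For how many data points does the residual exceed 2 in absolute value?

2

d=1: R̂ = 14 + 5·1 = 19; e = 19.5 − 19 = 0.5
d=5: R̂ = 14 + 5·5 = 39; e = 38 − 39 = -1
d=7: R̂ = 14 + 5·7 = 49; e = 51.5 − 49 = 2.5
d=8: R̂ = 14 + 5·8 = 54; e = 51 − 54 = -3
d=11: R̂ = 14 + 5·11 = 69; e = 70 − 69 = 1
|e| > 2: d=7 (|e|=2.5), d=8 (|e|=3) → 2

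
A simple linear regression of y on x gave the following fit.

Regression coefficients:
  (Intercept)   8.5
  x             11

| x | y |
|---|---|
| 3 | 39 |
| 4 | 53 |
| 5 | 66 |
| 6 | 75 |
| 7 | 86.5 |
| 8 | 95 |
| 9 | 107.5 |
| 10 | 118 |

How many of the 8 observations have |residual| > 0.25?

7

x=3: ŷ = 8.5 + 11·3 = 41.5; e = 39 − 41.5 = -2.5
x=4: ŷ = 8.5 + 11·4 = 52.5; e = 53 − 52.5 = 0.5
x=5: ŷ = 8.5 + 11·5 = 63.5; e = 66 − 63.5 = 2.5
x=6: ŷ = 8.5 + 11·6 = 74.5; e = 75 − 74.5 = 0.5
x=7: ŷ = 8.5 + 11·7 = 85.5; e = 86.5 − 85.5 = 1
x=8: ŷ = 8.5 + 11·8 = 96.5; e = 95 − 96.5 = -1.5
x=9: ŷ = 8.5 + 11·9 = 107.5; e = 107.5 − 107.5 = 0
x=10: ŷ = 8.5 + 11·10 = 118.5; e = 118 − 118.5 = -0.5
|e| > 0.25: x=3 (|e|=2.5), x=4 (|e|=0.5), x=5 (|e|=2.5), x=6 (|e|=0.5), x=7 (|e|=1), x=8 (|e|=1.5), x=10 (|e|=0.5) → 7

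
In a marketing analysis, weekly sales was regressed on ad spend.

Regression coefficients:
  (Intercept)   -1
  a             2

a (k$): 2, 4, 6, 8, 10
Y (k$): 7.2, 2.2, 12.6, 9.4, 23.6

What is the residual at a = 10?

e = 4.6

Ŷ = -1 + 2·10 = 19
e = 23.6 − 19 = 4.6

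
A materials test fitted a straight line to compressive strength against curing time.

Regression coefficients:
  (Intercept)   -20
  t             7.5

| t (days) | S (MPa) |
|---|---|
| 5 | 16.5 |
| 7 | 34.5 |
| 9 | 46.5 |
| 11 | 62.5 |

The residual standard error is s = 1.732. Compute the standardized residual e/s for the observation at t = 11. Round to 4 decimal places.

Ŝ = -20 + 7.5·11 = 62.5
e = 62.5 − 62.5 = 0
e/s = 0 / 1.732 = 0.0000

0.0000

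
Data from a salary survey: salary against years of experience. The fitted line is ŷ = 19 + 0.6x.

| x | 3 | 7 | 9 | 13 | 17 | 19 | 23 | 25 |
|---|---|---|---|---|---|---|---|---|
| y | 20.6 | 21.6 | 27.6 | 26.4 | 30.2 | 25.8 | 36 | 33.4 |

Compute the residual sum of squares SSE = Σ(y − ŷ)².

x=3: ŷ = 19 + 0.6·3 = 20.8; e = 20.6 − 20.8 = -0.2
x=7: ŷ = 19 + 0.6·7 = 23.2; e = 21.6 − 23.2 = -1.6
x=9: ŷ = 19 + 0.6·9 = 24.4; e = 27.6 − 24.4 = 3.2
x=13: ŷ = 19 + 0.6·13 = 26.8; e = 26.4 − 26.8 = -0.4
x=17: ŷ = 19 + 0.6·17 = 29.2; e = 30.2 − 29.2 = 1
x=19: ŷ = 19 + 0.6·19 = 30.4; e = 25.8 − 30.4 = -4.6
x=23: ŷ = 19 + 0.6·23 = 32.8; e = 36 − 32.8 = 3.2
x=25: ŷ = 19 + 0.6·25 = 34; e = 33.4 − 34 = -0.6
SSE = 0.04 + 2.56 + 10.24 + 0.16 + 1 + 21.16 + 10.24 + 0.36 = 45.76

SSE = 45.76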